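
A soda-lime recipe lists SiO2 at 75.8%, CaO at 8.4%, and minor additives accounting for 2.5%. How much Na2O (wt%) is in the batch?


Pieces sum to 100%:
  Na2O = 100 - (SiO2 + CaO + others)
  Na2O = 100 - (75.8 + 8.4 + 2.5) = 13.3%

13.3%


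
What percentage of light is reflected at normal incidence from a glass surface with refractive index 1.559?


Fresnel reflectance at normal incidence:
  R = ((n - 1)/(n + 1))^2
  (n - 1)/(n + 1) = (1.559 - 1)/(1.559 + 1) = 0.218445
  R = 0.218445^2 = 0.0477182
  R(%) = 0.0477182 * 100 = 4.772%

4.772%


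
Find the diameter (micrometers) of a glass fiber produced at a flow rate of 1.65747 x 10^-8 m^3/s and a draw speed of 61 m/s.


Cross-sectional area from continuity:
  A = Q / v = 1.65747 x 10^-8 / 61 = 2.717164 x 10^-10 m^2
Diameter from circular cross-section:
  d = sqrt(4A / pi) * 10^6 (m -> um)
  d = sqrt(4 * 2.717164 x 10^-10 / pi) * 10^6 = 18.6 um

18.6 um


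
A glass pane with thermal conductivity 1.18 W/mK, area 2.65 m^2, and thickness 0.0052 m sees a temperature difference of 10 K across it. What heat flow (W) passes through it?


Fourier's law: Q = k * A * dT / t
  Q = 1.18 * 2.65 * 10 / 0.0052
  Q = 31.27 / 0.0052 = 6013.5 W

6013.5 W


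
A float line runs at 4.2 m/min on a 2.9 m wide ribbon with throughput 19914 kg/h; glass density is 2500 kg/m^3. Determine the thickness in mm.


Ribbon cross-section from mass balance:
  Volume rate = throughput / density = 19914 / 2500 = 7.9656 m^3/h
  thickness = volume rate / (speed * 60 * width), i.e.
  thickness = throughput / (60 * speed * width * density) * 1000
  thickness = 19914 / (60 * 4.2 * 2.9 * 2500) * 1000 = 10.9 mm

10.9 mm


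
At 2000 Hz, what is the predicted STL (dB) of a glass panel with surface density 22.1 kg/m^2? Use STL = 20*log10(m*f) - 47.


Mass law: STL = 20 * log10(m * f) - 47
  m * f = 22.1 * 2000 = 44200
  log10(44200) = 4.64542
  STL = 20 * 4.64542 - 47 = 92.9084 - 47 = 45.9 dB

45.9 dB


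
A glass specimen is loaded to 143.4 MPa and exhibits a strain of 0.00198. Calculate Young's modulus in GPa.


Young's modulus: E = stress / strain
  E = 143.4 MPa / 0.00198 = 72424.24 MPa
Convert to GPa: 72424.24 / 1000 = 72.42 GPa

72.42 GPa


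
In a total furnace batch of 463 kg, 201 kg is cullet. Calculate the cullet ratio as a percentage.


Cullet ratio = (cullet mass / total batch mass) * 100
  Ratio = 201 / 463 * 100 = 43.41%

43.41%


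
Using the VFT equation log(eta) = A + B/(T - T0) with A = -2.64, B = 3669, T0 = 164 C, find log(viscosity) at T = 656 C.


VFT equation: log(eta) = A + B / (T - T0)
  T - T0 = 656 - 164 = 492
  B / (T - T0) = 3669 / 492 = 7.457
  log(eta) = -2.64 + 7.457 = 4.817

4.817


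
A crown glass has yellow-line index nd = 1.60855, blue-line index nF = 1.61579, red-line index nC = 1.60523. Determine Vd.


Abbe number formula: Vd = (nd - 1) / (nF - nC)
  nd - 1 = 1.60855 - 1 = 0.60855
  nF - nC = 1.61579 - 1.60523 = 0.01056
  Vd = 0.60855 / 0.01056 = 57.63

57.63


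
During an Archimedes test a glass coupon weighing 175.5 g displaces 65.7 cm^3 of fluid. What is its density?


Use the definition of density:
  rho = mass / volume
  rho = 175.5 / 65.7 = 2.671 g/cm^3

2.671 g/cm^3


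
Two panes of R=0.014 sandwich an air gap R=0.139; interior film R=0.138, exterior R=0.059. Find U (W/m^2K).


Total thermal resistance (series):
  R_total = R_in + R_glass + R_air + R_glass + R_out
  R_total = 0.138 + 0.014 + 0.139 + 0.014 + 0.059 = 0.364 m^2K/W
U-value = 1 / R_total = 1 / 0.364 = 2.747 W/m^2K

2.747 W/m^2K


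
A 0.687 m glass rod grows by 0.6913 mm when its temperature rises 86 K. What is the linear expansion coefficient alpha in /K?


Rearrange dL = alpha * L0 * dT for alpha:
  alpha = dL / (L0 * dT)
  alpha = (0.6913 / 1000) / (0.687 * 86) = 0.000011701 /K = 1.1701 x 10^-5 /K

1.1701 x 10^-5 /K


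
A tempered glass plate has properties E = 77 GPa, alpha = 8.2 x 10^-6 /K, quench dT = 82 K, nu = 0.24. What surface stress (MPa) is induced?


Tempering stress: sigma = E * alpha * dT / (1 - nu)
  E (MPa) = 77 * 1000 = 77000
  Numerator = 77000 * (8.2 x 10^-6) * 82 = 51.7748
  Denominator = 1 - 0.24 = 0.76
  sigma = 51.7748 / 0.76 = 68.1 MPa

68.1 MPa


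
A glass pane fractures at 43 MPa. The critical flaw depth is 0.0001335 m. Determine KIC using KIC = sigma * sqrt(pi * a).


Fracture toughness: KIC = sigma * sqrt(pi * a)
  pi * a = pi * 0.0001335 = 0.000419403
  sqrt(pi * a) = 0.020479
  KIC = 43 * 0.020479 = 0.881 MPa*sqrt(m)

0.881 MPa*sqrt(m)


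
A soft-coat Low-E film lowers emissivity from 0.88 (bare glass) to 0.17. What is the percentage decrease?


Percentage reduction = (1 - coated/uncoated) * 100
  Ratio = 0.17 / 0.88 = 0.1932
  Reduction = (1 - 0.1932) * 100 = 80.7%

80.7%


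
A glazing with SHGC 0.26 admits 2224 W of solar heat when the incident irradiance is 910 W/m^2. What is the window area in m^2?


Rearrange Q = Area * SHGC * Irradiance:
  Area = Q / (SHGC * Irradiance)
  Area = 2224 / (0.26 * 910) = 9.4 m^2

9.4 m^2


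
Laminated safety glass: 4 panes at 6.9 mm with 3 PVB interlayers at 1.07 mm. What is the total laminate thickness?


Total thickness = glass contribution + PVB contribution
  Glass: 4 * 6.9 = 27.6 mm
  PVB: 3 * 1.07 = 3.21 mm
  Total = 27.6 + 3.21 = 30.81 mm

30.81 mm


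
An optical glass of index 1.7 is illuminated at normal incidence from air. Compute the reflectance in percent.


Fresnel reflectance at normal incidence:
  R = ((n - 1)/(n + 1))^2
  (n - 1)/(n + 1) = (1.7 - 1)/(1.7 + 1) = 0.259259
  R = 0.259259^2 = 0.0672152
  R(%) = 0.0672152 * 100 = 6.722%

6.722%


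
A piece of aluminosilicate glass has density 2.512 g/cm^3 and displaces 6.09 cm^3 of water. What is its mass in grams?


Rearrange rho = m / V:
  m = rho * V
  m = 2.512 * 6.09 = 15.298 g

15.298 g


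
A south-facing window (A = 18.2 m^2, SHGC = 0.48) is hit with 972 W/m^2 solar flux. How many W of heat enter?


Solar heat gain: Q = Area * SHGC * Irradiance
  Q = 18.2 * 0.48 * 972 = 8491.4 W

8491.4 W


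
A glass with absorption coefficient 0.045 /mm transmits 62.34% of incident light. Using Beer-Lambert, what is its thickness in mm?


Rearrange T = exp(-alpha * thickness):
  thickness = -ln(T) / alpha
  T = 62.34/100 = 0.6234
  ln(T) = -0.47257
  -ln(T) = 0.47257
  thickness = 0.47257 / 0.045 = 10.5 mm

10.5 mm


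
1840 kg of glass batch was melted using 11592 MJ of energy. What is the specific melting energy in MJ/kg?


Rearrange E = m * s for s:
  s = E / m
  s = 11592 / 1840 = 6.3 MJ/kg

6.3 MJ/kg


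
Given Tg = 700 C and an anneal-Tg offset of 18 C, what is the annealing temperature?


The annealing temperature is Tg plus the offset:
  T_anneal = 700 + 18 = 718 C

718 C


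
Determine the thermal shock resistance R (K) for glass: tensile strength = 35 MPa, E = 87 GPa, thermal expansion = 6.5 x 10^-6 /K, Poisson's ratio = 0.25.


Thermal shock resistance: R = sigma * (1 - nu) / (E * alpha)
  Numerator = 35 * (1 - 0.25) = 26.25
  Denominator = 87 * 1000 * (6.5 x 10^-6) = 0.5655
  R = 26.25 / 0.5655 = 46.4 K

46.4 K


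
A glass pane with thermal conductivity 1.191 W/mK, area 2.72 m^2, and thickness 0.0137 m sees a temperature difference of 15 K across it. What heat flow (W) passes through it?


Fourier's law: Q = k * A * dT / t
  Q = 1.191 * 2.72 * 15 / 0.0137
  Q = 48.5928 / 0.0137 = 3546.9 W

3546.9 W


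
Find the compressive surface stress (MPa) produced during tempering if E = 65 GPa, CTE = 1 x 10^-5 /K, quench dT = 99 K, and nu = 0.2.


Tempering stress: sigma = E * alpha * dT / (1 - nu)
  E (MPa) = 65 * 1000 = 65000
  Numerator = 65000 * (1 x 10^-5) * 99 = 64.35
  Denominator = 1 - 0.2 = 0.8
  sigma = 64.35 / 0.8 = 80.4 MPa

80.4 MPa


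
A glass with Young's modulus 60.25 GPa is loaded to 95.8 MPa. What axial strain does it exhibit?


Rearrange E = sigma / epsilon:
  epsilon = sigma / E
  E (MPa) = 60.25 * 1000 = 60250
  epsilon = 95.8 / 60250 = 0.00159

0.00159


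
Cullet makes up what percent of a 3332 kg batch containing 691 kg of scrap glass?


Cullet ratio = (cullet mass / total batch mass) * 100
  Ratio = 691 / 3332 * 100 = 20.74%

20.74%


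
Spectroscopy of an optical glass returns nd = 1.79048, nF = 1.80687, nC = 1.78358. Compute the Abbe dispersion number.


Abbe number formula: Vd = (nd - 1) / (nF - nC)
  nd - 1 = 1.79048 - 1 = 0.79048
  nF - nC = 1.80687 - 1.78358 = 0.02329
  Vd = 0.79048 / 0.02329 = 33.94

33.94


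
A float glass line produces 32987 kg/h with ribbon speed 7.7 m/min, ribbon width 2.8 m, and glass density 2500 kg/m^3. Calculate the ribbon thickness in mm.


Ribbon cross-section from mass balance:
  Volume rate = throughput / density = 32987 / 2500 = 13.1948 m^3/h
  thickness = volume rate / (speed * 60 * width), i.e.
  thickness = throughput / (60 * speed * width * density) * 1000
  thickness = 32987 / (60 * 7.7 * 2.8 * 2500) * 1000 = 10.2 mm

10.2 mm


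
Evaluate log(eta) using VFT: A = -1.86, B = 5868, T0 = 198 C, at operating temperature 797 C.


VFT equation: log(eta) = A + B / (T - T0)
  T - T0 = 797 - 198 = 599
  B / (T - T0) = 5868 / 599 = 9.796
  log(eta) = -1.86 + 9.796 = 7.936

7.936


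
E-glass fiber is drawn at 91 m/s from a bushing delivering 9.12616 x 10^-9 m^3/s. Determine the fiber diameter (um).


Cross-sectional area from continuity:
  A = Q / v = 9.12616 x 10^-9 / 91 = 1.002875 x 10^-10 m^2
Diameter from circular cross-section:
  d = sqrt(4A / pi) * 10^6 (m -> um)
  d = sqrt(4 * 1.002875 x 10^-10 / pi) * 10^6 = 11.3 um

11.3 um


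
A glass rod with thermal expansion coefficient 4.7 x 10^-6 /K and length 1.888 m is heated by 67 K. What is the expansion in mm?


Thermal expansion formula: dL = alpha * L0 * dT
  dL = (4.7 x 10^-6) * 1.888 * 67 = 0.00059453 m
Convert to mm: 0.00059453 * 1000 = 0.5945 mm

0.5945 mm


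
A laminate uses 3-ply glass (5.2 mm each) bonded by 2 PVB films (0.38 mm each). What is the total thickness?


Total thickness = glass contribution + PVB contribution
  Glass: 3 * 5.2 = 15.6 mm
  PVB: 2 * 0.38 = 0.76 mm
  Total = 15.6 + 0.76 = 16.36 mm

16.36 mm


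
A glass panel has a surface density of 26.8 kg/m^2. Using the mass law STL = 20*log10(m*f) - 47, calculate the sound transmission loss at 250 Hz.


Mass law: STL = 20 * log10(m * f) - 47
  m * f = 26.8 * 250 = 6700
  log10(6700) = 3.82607
  STL = 20 * 3.82607 - 47 = 76.5214 - 47 = 29.5 dB

29.5 dB


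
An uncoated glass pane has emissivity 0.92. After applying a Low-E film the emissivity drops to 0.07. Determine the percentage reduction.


Percentage reduction = (1 - coated/uncoated) * 100
  Ratio = 0.07 / 0.92 = 0.0761
  Reduction = (1 - 0.0761) * 100 = 92.4%

92.4%


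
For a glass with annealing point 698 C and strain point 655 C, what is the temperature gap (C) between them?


Gap = T_anneal - T_strain:
  gap = 698 - 655 = 43 C

43 C


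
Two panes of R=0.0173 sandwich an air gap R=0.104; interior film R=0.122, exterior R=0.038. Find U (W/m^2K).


Total thermal resistance (series):
  R_total = R_in + R_glass + R_air + R_glass + R_out
  R_total = 0.122 + 0.0173 + 0.104 + 0.0173 + 0.038 = 0.2986 m^2K/W
U-value = 1 / R_total = 1 / 0.2986 = 3.349 W/m^2K

3.349 W/m^2K


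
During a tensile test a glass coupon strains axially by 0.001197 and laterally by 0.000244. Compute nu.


Poisson's ratio: nu = lateral strain / axial strain
  nu = 0.000244 / 0.001197 = 0.2038

0.2038


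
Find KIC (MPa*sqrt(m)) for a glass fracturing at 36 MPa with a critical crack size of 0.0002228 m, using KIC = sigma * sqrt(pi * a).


Fracture toughness: KIC = sigma * sqrt(pi * a)
  pi * a = pi * 0.0002228 = 0.000699947
  sqrt(pi * a) = 0.026457
  KIC = 36 * 0.026457 = 0.952 MPa*sqrt(m)

0.952 MPa*sqrt(m)


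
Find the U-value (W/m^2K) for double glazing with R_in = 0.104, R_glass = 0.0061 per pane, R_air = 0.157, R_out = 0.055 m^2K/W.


Total thermal resistance (series):
  R_total = R_in + R_glass + R_air + R_glass + R_out
  R_total = 0.104 + 0.0061 + 0.157 + 0.0061 + 0.055 = 0.3282 m^2K/W
U-value = 1 / R_total = 1 / 0.3282 = 3.047 W/m^2K

3.047 W/m^2K


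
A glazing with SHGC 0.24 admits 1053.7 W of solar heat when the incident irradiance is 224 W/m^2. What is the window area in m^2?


Rearrange Q = Area * SHGC * Irradiance:
  Area = Q / (SHGC * Irradiance)
  Area = 1053.7 / (0.24 * 224) = 19.6 m^2

19.6 m^2


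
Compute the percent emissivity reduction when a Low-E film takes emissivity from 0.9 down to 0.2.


Percentage reduction = (1 - coated/uncoated) * 100
  Ratio = 0.2 / 0.9 = 0.2222
  Reduction = (1 - 0.2222) * 100 = 77.8%

77.8%


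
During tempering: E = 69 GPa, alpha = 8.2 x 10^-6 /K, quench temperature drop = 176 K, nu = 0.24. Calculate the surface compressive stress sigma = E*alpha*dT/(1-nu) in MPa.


Tempering stress: sigma = E * alpha * dT / (1 - nu)
  E (MPa) = 69 * 1000 = 69000
  Numerator = 69000 * (8.2 x 10^-6) * 176 = 99.5808
  Denominator = 1 - 0.24 = 0.76
  sigma = 99.5808 / 0.76 = 131.0 MPa

131.0 MPa


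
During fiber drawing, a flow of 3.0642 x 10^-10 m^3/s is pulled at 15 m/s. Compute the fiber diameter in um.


Cross-sectional area from continuity:
  A = Q / v = 3.0642 x 10^-10 / 15 = 2.0428 x 10^-11 m^2
Diameter from circular cross-section:
  d = sqrt(4A / pi) * 10^6 (m -> um)
  d = sqrt(4 * 2.0428 x 10^-11 / pi) * 10^6 = 5.1 um

5.1 um


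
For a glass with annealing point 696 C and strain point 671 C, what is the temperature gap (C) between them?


Gap = T_anneal - T_strain:
  gap = 696 - 671 = 25 C

25 C


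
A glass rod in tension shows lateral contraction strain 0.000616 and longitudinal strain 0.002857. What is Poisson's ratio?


Poisson's ratio: nu = lateral strain / axial strain
  nu = 0.000616 / 0.002857 = 0.2156

0.2156


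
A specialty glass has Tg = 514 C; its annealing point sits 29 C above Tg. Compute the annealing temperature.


The annealing temperature is Tg plus the offset:
  T_anneal = 514 + 29 = 543 C

543 C


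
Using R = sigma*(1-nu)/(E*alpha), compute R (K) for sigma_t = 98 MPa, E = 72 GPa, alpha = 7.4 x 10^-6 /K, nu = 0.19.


Thermal shock resistance: R = sigma * (1 - nu) / (E * alpha)
  Numerator = 98 * (1 - 0.19) = 79.38
  Denominator = 72 * 1000 * (7.4 x 10^-6) = 0.5328
  R = 79.38 / 0.5328 = 149.0 K

149.0 K


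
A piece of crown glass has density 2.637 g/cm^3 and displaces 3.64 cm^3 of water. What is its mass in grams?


Rearrange rho = m / V:
  m = rho * V
  m = 2.637 * 3.64 = 9.599 g

9.599 g


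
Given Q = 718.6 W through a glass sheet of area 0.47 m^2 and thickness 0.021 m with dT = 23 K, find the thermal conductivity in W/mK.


Fourier's law rearranged: k = Q * t / (A * dT)
  Numerator = 718.6 * 0.021 = 15.0906
  Denominator = 0.47 * 23 = 10.81
  k = 15.0906 / 10.81 = 1.396 W/mK

1.396 W/mK


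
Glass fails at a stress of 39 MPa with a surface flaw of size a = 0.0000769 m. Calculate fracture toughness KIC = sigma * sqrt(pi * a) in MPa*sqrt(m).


Fracture toughness: KIC = sigma * sqrt(pi * a)
  pi * a = pi * 0.0000769 = 0.000241588
  sqrt(pi * a) = 0.015543
  KIC = 39 * 0.015543 = 0.606 MPa*sqrt(m)

0.606 MPa*sqrt(m)


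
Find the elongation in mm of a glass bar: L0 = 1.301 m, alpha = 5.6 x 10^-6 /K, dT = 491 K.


Thermal expansion formula: dL = alpha * L0 * dT
  dL = (5.6 x 10^-6) * 1.301 * 491 = 0.00357723 m
Convert to mm: 0.00357723 * 1000 = 3.5772 mm

3.5772 mm


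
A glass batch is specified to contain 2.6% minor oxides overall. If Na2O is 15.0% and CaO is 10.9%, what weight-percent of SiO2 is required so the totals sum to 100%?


Known pieces sum to 100%:
  SiO2 = 100 - (others + Na2O + CaO)
  SiO2 = 100 - (2.6 + 15.0 + 10.9) = 71.5%

71.5%


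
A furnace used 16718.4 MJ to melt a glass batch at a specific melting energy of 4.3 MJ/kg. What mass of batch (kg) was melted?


Rearrange E = m * s for m:
  m = E / s
  m = 16718.4 / 4.3 = 3888.0 kg

3888.0 kg


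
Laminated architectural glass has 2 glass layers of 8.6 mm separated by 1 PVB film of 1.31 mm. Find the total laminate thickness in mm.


Total thickness = glass contribution + PVB contribution
  Glass: 2 * 8.6 = 17.2 mm
  PVB: 1 * 1.31 = 1.31 mm
  Total = 17.2 + 1.31 = 18.51 mm

18.51 mm


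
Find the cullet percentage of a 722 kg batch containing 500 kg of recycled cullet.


Cullet ratio = (cullet mass / total batch mass) * 100
  Ratio = 500 / 722 * 100 = 69.25%

69.25%


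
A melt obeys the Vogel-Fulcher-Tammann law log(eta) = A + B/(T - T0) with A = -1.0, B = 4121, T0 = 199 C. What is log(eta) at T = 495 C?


VFT equation: log(eta) = A + B / (T - T0)
  T - T0 = 495 - 199 = 296
  B / (T - T0) = 4121 / 296 = 13.922
  log(eta) = -1.0 + 13.922 = 12.922

12.922


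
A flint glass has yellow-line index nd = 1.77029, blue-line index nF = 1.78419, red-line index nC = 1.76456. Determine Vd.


Abbe number formula: Vd = (nd - 1) / (nF - nC)
  nd - 1 = 1.77029 - 1 = 0.77029
  nF - nC = 1.78419 - 1.76456 = 0.01963
  Vd = 0.77029 / 0.01963 = 39.24

39.24


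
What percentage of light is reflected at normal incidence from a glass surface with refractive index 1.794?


Fresnel reflectance at normal incidence:
  R = ((n - 1)/(n + 1))^2
  (n - 1)/(n + 1) = (1.794 - 1)/(1.794 + 1) = 0.28418
  R = 0.28418^2 = 0.0807583
  R(%) = 0.0807583 * 100 = 8.076%

8.076%


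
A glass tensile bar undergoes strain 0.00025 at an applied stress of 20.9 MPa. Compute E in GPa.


Young's modulus: E = stress / strain
  E = 20.9 MPa / 0.00025 = 83600 MPa
Convert to GPa: 83600 / 1000 = 83.6 GPa

83.6 GPa


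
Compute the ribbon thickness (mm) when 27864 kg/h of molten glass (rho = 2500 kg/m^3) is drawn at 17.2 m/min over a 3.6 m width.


Ribbon cross-section from mass balance:
  Volume rate = throughput / density = 27864 / 2500 = 11.1456 m^3/h
  thickness = volume rate / (speed * 60 * width), i.e.
  thickness = throughput / (60 * speed * width * density) * 1000
  thickness = 27864 / (60 * 17.2 * 3.6 * 2500) * 1000 = 3.0 mm

3.0 mm


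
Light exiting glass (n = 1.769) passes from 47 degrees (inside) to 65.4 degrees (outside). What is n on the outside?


Apply Snell's law: n1 * sin(theta1) = n2 * sin(theta2)
  n2 = n1 * sin(theta1) / sin(theta2)
  sin(47) = 0.731354
  sin(65.4) = 0.909236
  n2 = 1.769 * 0.731354 / 0.909236 = 1.4229

1.4229


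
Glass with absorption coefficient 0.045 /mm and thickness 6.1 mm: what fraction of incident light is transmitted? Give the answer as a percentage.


Beer-Lambert law: T = exp(-alpha * thickness)
  exponent = -0.045 * 6.1 = -0.2745
  T = exp(-0.2745) = 0.76
  Percentage = 0.76 * 100 = 76.0%

76.0%


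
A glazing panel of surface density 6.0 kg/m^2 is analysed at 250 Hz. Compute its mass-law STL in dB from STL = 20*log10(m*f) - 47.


Mass law: STL = 20 * log10(m * f) - 47
  m * f = 6.0 * 250 = 1500
  log10(1500) = 3.17609
  STL = 20 * 3.17609 - 47 = 63.5218 - 47 = 16.5 dB

16.5 dB


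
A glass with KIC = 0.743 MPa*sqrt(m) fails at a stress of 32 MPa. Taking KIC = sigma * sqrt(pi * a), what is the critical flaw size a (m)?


Rearrange KIC = sigma * sqrt(pi * a):
  sqrt(pi * a) = KIC / sigma
  sqrt(pi * a) = 0.743 / 32 = 0.023219
  a = (KIC / sigma)^2 / pi
  a = 0.023219^2 / pi = 0.0001716 m

0.0001716 m


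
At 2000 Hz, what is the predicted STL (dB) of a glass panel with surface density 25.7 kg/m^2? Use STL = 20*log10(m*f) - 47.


Mass law: STL = 20 * log10(m * f) - 47
  m * f = 25.7 * 2000 = 51400
  log10(51400) = 4.71096
  STL = 20 * 4.71096 - 47 = 94.2192 - 47 = 47.2 dB

47.2 dB


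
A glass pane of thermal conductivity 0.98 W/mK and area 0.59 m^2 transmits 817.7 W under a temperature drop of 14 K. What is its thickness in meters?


Fourier's law: t = k * A * dT / Q
  t = 0.98 * 0.59 * 14 / 817.7
  t = 8.0948 / 817.7 = 0.0099 m

0.0099 m


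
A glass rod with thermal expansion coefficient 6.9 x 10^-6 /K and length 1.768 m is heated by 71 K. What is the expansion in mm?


Thermal expansion formula: dL = alpha * L0 * dT
  dL = (6.9 x 10^-6) * 1.768 * 71 = 0.00086614 m
Convert to mm: 0.00086614 * 1000 = 0.8661 mm

0.8661 mm


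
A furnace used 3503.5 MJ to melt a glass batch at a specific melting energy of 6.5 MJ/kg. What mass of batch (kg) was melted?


Rearrange E = m * s for m:
  m = E / s
  m = 3503.5 / 6.5 = 539.0 kg

539.0 kg


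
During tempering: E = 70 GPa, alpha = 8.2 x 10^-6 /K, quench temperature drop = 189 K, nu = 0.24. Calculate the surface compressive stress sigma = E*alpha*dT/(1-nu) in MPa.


Tempering stress: sigma = E * alpha * dT / (1 - nu)
  E (MPa) = 70 * 1000 = 70000
  Numerator = 70000 * (8.2 x 10^-6) * 189 = 108.486
  Denominator = 1 - 0.24 = 0.76
  sigma = 108.486 / 0.76 = 142.7 MPa

142.7 MPa


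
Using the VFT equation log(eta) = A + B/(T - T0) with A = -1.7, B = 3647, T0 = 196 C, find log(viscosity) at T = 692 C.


VFT equation: log(eta) = A + B / (T - T0)
  T - T0 = 692 - 196 = 496
  B / (T - T0) = 3647 / 496 = 7.353
  log(eta) = -1.7 + 7.353 = 5.653

5.653


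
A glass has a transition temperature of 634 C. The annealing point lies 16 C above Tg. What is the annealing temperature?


The annealing temperature is Tg plus the offset:
  T_anneal = 634 + 16 = 650 C

650 C


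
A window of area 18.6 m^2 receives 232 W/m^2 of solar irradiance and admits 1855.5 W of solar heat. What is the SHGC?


Rearrange Q = Area * SHGC * Irradiance:
  SHGC = Q / (Area * Irradiance)
  SHGC = 1855.5 / (18.6 * 232) = 0.43

0.43


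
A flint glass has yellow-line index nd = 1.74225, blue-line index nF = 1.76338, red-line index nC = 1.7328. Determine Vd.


Abbe number formula: Vd = (nd - 1) / (nF - nC)
  nd - 1 = 1.74225 - 1 = 0.74225
  nF - nC = 1.76338 - 1.7328 = 0.03058
  Vd = 0.74225 / 0.03058 = 24.27

24.27


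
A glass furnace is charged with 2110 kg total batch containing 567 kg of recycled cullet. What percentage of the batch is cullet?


Cullet ratio = (cullet mass / total batch mass) * 100
  Ratio = 567 / 2110 * 100 = 26.87%

26.87%


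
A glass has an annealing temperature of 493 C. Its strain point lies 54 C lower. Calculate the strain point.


Strain point = annealing point - difference:
  T_strain = 493 - 54 = 439 C

439 C


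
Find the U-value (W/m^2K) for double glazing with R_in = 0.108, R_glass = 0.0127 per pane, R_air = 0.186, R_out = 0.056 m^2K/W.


Total thermal resistance (series):
  R_total = R_in + R_glass + R_air + R_glass + R_out
  R_total = 0.108 + 0.0127 + 0.186 + 0.0127 + 0.056 = 0.3754 m^2K/W
U-value = 1 / R_total = 1 / 0.3754 = 2.664 W/m^2K

2.664 W/m^2K


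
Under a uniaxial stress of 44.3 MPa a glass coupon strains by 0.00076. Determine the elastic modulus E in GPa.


Young's modulus: E = stress / strain
  E = 44.3 MPa / 0.00076 = 58289.47 MPa
Convert to GPa: 58289.47 / 1000 = 58.29 GPa

58.29 GPa


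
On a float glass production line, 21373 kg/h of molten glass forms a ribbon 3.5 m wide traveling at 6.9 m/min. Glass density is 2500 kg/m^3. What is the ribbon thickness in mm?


Ribbon cross-section from mass balance:
  Volume rate = throughput / density = 21373 / 2500 = 8.5492 m^3/h
  thickness = volume rate / (speed * 60 * width), i.e.
  thickness = throughput / (60 * speed * width * density) * 1000
  thickness = 21373 / (60 * 6.9 * 3.5 * 2500) * 1000 = 5.9 mm

5.9 mm


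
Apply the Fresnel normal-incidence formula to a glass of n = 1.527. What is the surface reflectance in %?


Fresnel reflectance at normal incidence:
  R = ((n - 1)/(n + 1))^2
  (n - 1)/(n + 1) = (1.527 - 1)/(1.527 + 1) = 0.208548
  R = 0.208548^2 = 0.0434923
  R(%) = 0.0434923 * 100 = 4.349%

4.349%


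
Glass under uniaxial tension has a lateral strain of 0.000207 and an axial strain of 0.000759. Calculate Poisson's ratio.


Poisson's ratio: nu = lateral strain / axial strain
  nu = 0.000207 / 0.000759 = 0.2727

0.2727


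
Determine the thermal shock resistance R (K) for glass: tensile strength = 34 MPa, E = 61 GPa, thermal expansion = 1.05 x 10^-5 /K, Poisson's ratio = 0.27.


Thermal shock resistance: R = sigma * (1 - nu) / (E * alpha)
  Numerator = 34 * (1 - 0.27) = 24.82
  Denominator = 61 * 1000 * (1.05 x 10^-5) = 0.6405
  R = 24.82 / 0.6405 = 38.8 K

38.8 K


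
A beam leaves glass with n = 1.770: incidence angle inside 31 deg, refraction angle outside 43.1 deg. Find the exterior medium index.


Apply Snell's law: n1 * sin(theta1) = n2 * sin(theta2)
  n2 = n1 * sin(theta1) / sin(theta2)
  sin(31) = 0.515038
  sin(43.1) = 0.683274
  n2 = 1.770 * 0.515038 / 0.683274 = 1.3342

1.3342


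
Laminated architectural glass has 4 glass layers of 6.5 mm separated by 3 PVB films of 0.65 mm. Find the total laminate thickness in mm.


Total thickness = glass contribution + PVB contribution
  Glass: 4 * 6.5 = 26.0 mm
  PVB: 3 * 0.65 = 1.95 mm
  Total = 26.0 + 1.95 = 27.95 mm

27.95 mm


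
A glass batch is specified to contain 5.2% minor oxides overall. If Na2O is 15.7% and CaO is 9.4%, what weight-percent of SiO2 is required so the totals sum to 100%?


Known pieces sum to 100%:
  SiO2 = 100 - (others + Na2O + CaO)
  SiO2 = 100 - (5.2 + 15.7 + 9.4) = 69.7%

69.7%


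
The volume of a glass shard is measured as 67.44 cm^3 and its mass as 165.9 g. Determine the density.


Use the definition of density:
  rho = mass / volume
  rho = 165.9 / 67.44 = 2.46 g/cm^3

2.46 g/cm^3


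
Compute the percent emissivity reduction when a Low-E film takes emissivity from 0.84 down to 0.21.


Percentage reduction = (1 - coated/uncoated) * 100
  Ratio = 0.21 / 0.84 = 0.25
  Reduction = (1 - 0.25) * 100 = 75.0%

75.0%


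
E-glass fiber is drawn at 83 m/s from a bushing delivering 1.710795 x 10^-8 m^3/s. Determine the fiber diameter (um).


Cross-sectional area from continuity:
  A = Q / v = 1.710795 x 10^-8 / 83 = 2.061199 x 10^-10 m^2
Diameter from circular cross-section:
  d = sqrt(4A / pi) * 10^6 (m -> um)
  d = sqrt(4 * 2.061199 x 10^-10 / pi) * 10^6 = 16.2 um

16.2 um


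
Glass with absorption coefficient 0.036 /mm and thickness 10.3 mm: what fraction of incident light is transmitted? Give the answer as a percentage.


Beer-Lambert law: T = exp(-alpha * thickness)
  exponent = -0.036 * 10.3 = -0.3708
  T = exp(-0.3708) = 0.6902
  Percentage = 0.6902 * 100 = 69.02%

69.02%


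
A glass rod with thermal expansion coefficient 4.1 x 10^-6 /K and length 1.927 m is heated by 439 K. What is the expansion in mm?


Thermal expansion formula: dL = alpha * L0 * dT
  dL = (4.1 x 10^-6) * 1.927 * 439 = 0.00346841 m
Convert to mm: 0.00346841 * 1000 = 3.4684 mm

3.4684 mm


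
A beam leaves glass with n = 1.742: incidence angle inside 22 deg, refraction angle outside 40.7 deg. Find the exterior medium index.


Apply Snell's law: n1 * sin(theta1) = n2 * sin(theta2)
  n2 = n1 * sin(theta1) / sin(theta2)
  sin(22) = 0.374607
  sin(40.7) = 0.652098
  n2 = 1.742 * 0.374607 / 0.652098 = 1.0007

1.0007


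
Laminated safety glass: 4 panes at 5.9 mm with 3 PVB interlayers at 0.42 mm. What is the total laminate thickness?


Total thickness = glass contribution + PVB contribution
  Glass: 4 * 5.9 = 23.6 mm
  PVB: 3 * 0.42 = 1.26 mm
  Total = 23.6 + 1.26 = 24.86 mm

24.86 mm


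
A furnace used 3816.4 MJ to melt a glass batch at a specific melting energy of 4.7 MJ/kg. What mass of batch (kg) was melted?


Rearrange E = m * s for m:
  m = E / s
  m = 3816.4 / 4.7 = 812.0 kg

812.0 kg


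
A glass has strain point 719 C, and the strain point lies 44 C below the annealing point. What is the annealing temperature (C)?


T_anneal = T_strain + gap:
  T_anneal = 719 + 44 = 763 C

763 C


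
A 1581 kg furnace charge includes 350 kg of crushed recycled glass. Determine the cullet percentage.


Cullet ratio = (cullet mass / total batch mass) * 100
  Ratio = 350 / 1581 * 100 = 22.14%

22.14%


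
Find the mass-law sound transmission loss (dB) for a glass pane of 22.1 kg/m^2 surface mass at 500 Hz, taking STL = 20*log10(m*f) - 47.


Mass law: STL = 20 * log10(m * f) - 47
  m * f = 22.1 * 500 = 11050
  log10(11050) = 4.04336
  STL = 20 * 4.04336 - 47 = 80.8672 - 47 = 33.9 dB

33.9 dB


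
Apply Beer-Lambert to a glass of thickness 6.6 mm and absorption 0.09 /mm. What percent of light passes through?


Beer-Lambert law: T = exp(-alpha * thickness)
  exponent = -0.09 * 6.6 = -0.594
  T = exp(-0.594) = 0.5521
  Percentage = 0.5521 * 100 = 55.21%

55.21%


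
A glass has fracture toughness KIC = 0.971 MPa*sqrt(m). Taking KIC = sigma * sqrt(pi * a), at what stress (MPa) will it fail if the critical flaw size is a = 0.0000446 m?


Rearrange KIC = sigma * sqrt(pi * a):
  sigma = KIC / sqrt(pi * a)
  sqrt(pi * 0.0000446) = 0.011837
  sigma = 0.971 / 0.011837 = 82.03 MPa

82.03 MPa


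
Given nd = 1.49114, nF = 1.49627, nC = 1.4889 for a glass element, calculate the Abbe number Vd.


Abbe number formula: Vd = (nd - 1) / (nF - nC)
  nd - 1 = 1.49114 - 1 = 0.49114
  nF - nC = 1.49627 - 1.4889 = 0.00737
  Vd = 0.49114 / 0.00737 = 66.64

66.64


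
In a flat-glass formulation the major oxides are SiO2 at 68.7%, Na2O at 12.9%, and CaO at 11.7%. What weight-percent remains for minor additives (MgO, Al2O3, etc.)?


Sum the three major oxides:
  SiO2 + Na2O + CaO = 68.7 + 12.9 + 11.7 = 93.3%
Subtract from 100%:
  Others = 100 - 93.3 = 6.7%

6.7%


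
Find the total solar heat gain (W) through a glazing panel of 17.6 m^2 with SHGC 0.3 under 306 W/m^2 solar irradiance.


Solar heat gain: Q = Area * SHGC * Irradiance
  Q = 17.6 * 0.3 * 306 = 1615.7 W

1615.7 W


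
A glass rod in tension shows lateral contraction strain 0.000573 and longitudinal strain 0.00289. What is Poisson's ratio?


Poisson's ratio: nu = lateral strain / axial strain
  nu = 0.000573 / 0.00289 = 0.1983

0.1983


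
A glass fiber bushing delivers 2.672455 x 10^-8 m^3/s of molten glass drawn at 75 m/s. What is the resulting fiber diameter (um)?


Cross-sectional area from continuity:
  A = Q / v = 2.672455 x 10^-8 / 75 = 3.563273 x 10^-10 m^2
Diameter from circular cross-section:
  d = sqrt(4A / pi) * 10^6 (m -> um)
  d = sqrt(4 * 3.563273 x 10^-10 / pi) * 10^6 = 21.3 um

21.3 um


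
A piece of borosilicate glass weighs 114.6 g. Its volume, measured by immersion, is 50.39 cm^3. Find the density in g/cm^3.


Use the definition of density:
  rho = mass / volume
  rho = 114.6 / 50.39 = 2.274 g/cm^3

2.274 g/cm^3


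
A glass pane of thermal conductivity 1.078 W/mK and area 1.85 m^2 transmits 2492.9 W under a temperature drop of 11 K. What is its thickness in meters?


Fourier's law: t = k * A * dT / Q
  t = 1.078 * 1.85 * 11 / 2492.9
  t = 21.9373 / 2492.9 = 0.0088 m

0.0088 m


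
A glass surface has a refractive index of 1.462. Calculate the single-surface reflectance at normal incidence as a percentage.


Fresnel reflectance at normal incidence:
  R = ((n - 1)/(n + 1))^2
  (n - 1)/(n + 1) = (1.462 - 1)/(1.462 + 1) = 0.187652
  R = 0.187652^2 = 0.0352133
  R(%) = 0.0352133 * 100 = 3.521%

3.521%


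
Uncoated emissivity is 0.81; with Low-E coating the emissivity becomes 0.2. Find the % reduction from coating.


Percentage reduction = (1 - coated/uncoated) * 100
  Ratio = 0.2 / 0.81 = 0.2469
  Reduction = (1 - 0.2469) * 100 = 75.3%

75.3%


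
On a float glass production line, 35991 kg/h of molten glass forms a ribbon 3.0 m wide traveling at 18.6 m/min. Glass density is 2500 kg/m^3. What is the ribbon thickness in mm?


Ribbon cross-section from mass balance:
  Volume rate = throughput / density = 35991 / 2500 = 14.3964 m^3/h
  thickness = volume rate / (speed * 60 * width), i.e.
  thickness = throughput / (60 * speed * width * density) * 1000
  thickness = 35991 / (60 * 18.6 * 3.0 * 2500) * 1000 = 4.3 mm

4.3 mm


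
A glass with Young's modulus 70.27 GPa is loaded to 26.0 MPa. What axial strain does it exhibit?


Rearrange E = sigma / epsilon:
  epsilon = sigma / E
  E (MPa) = 70.27 * 1000 = 70270
  epsilon = 26.0 / 70270 = 0.00037

0.00037


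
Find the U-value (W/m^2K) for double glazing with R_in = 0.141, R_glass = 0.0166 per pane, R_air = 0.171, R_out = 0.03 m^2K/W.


Total thermal resistance (series):
  R_total = R_in + R_glass + R_air + R_glass + R_out
  R_total = 0.141 + 0.0166 + 0.171 + 0.0166 + 0.03 = 0.3752 m^2K/W
U-value = 1 / R_total = 1 / 0.3752 = 2.665 W/m^2K

2.665 W/m^2K


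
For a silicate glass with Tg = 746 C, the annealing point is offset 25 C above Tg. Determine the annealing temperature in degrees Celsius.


The annealing temperature is Tg plus the offset:
  T_anneal = 746 + 25 = 771 C

771 C


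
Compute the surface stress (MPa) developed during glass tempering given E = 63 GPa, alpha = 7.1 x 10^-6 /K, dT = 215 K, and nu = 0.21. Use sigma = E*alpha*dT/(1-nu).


Tempering stress: sigma = E * alpha * dT / (1 - nu)
  E (MPa) = 63 * 1000 = 63000
  Numerator = 63000 * (7.1 x 10^-6) * 215 = 96.1695
  Denominator = 1 - 0.21 = 0.79
  sigma = 96.1695 / 0.79 = 121.7 MPa

121.7 MPa


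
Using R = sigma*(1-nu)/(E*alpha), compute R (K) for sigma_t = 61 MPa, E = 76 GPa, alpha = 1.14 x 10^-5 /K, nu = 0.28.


Thermal shock resistance: R = sigma * (1 - nu) / (E * alpha)
  Numerator = 61 * (1 - 0.28) = 43.92
  Denominator = 76 * 1000 * (1.14 x 10^-5) = 0.8664
  R = 43.92 / 0.8664 = 50.7 K

50.7 K


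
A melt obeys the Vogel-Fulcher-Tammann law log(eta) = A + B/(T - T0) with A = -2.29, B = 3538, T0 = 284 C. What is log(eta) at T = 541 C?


VFT equation: log(eta) = A + B / (T - T0)
  T - T0 = 541 - 284 = 257
  B / (T - T0) = 3538 / 257 = 13.767
  log(eta) = -2.29 + 13.767 = 11.477

11.477


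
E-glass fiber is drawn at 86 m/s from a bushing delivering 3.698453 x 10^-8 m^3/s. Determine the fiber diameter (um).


Cross-sectional area from continuity:
  A = Q / v = 3.698453 x 10^-8 / 86 = 4.300527 x 10^-10 m^2
Diameter from circular cross-section:
  d = sqrt(4A / pi) * 10^6 (m -> um)
  d = sqrt(4 * 4.300527 x 10^-10 / pi) * 10^6 = 23.4 um

23.4 um


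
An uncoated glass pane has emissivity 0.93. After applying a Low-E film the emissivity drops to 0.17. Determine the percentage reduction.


Percentage reduction = (1 - coated/uncoated) * 100
  Ratio = 0.17 / 0.93 = 0.1828
  Reduction = (1 - 0.1828) * 100 = 81.7%

81.7%


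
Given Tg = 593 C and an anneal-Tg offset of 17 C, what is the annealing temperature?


The annealing temperature is Tg plus the offset:
  T_anneal = 593 + 17 = 610 C

610 C


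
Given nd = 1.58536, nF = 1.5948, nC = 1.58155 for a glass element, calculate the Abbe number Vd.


Abbe number formula: Vd = (nd - 1) / (nF - nC)
  nd - 1 = 1.58536 - 1 = 0.58536
  nF - nC = 1.5948 - 1.58155 = 0.01325
  Vd = 0.58536 / 0.01325 = 44.18

44.18


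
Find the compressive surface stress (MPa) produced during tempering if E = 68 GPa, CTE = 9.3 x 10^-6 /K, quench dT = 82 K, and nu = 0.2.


Tempering stress: sigma = E * alpha * dT / (1 - nu)
  E (MPa) = 68 * 1000 = 68000
  Numerator = 68000 * (9.3 x 10^-6) * 82 = 51.8568
  Denominator = 1 - 0.2 = 0.8
  sigma = 51.8568 / 0.8 = 64.8 MPa

64.8 MPa


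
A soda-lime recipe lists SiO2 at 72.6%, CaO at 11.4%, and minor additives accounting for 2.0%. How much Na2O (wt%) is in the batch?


Pieces sum to 100%:
  Na2O = 100 - (SiO2 + CaO + others)
  Na2O = 100 - (72.6 + 11.4 + 2.0) = 14.0%

14.0%


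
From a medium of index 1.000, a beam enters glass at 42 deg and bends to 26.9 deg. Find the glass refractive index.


Apply Snell's law: n1 * sin(theta1) = n2 * sin(theta2)
  n2 = n1 * sin(theta1) / sin(theta2)
  sin(42) = 0.669131
  sin(26.9) = 0.452435
  n2 = 1.000 * 0.669131 / 0.452435 = 1.479

1.479


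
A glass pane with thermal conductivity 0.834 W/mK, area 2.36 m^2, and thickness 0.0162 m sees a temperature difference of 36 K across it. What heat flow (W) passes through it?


Fourier's law: Q = k * A * dT / t
  Q = 0.834 * 2.36 * 36 / 0.0162
  Q = 70.85664 / 0.0162 = 4373.9 W

4373.9 W


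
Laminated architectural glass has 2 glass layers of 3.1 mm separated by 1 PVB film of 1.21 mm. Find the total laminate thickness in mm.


Total thickness = glass contribution + PVB contribution
  Glass: 2 * 3.1 = 6.2 mm
  PVB: 1 * 1.21 = 1.21 mm
  Total = 6.2 + 1.21 = 7.41 mm

7.41 mm


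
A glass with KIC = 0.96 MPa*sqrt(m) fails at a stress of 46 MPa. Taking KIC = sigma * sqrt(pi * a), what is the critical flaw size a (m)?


Rearrange KIC = sigma * sqrt(pi * a):
  sqrt(pi * a) = KIC / sigma
  sqrt(pi * a) = 0.96 / 46 = 0.02087
  a = (KIC / sigma)^2 / pi
  a = 0.02087^2 / pi = 0.0001386 m

0.0001386 m


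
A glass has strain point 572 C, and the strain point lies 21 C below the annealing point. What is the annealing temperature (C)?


T_anneal = T_strain + gap:
  T_anneal = 572 + 21 = 593 C

593 C


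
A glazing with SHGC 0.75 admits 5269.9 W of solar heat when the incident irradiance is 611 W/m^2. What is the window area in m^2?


Rearrange Q = Area * SHGC * Irradiance:
  Area = Q / (SHGC * Irradiance)
  Area = 5269.9 / (0.75 * 611) = 11.5 m^2

11.5 m^2


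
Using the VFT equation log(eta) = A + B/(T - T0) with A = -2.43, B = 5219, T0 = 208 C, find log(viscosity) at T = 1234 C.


VFT equation: log(eta) = A + B / (T - T0)
  T - T0 = 1234 - 208 = 1026
  B / (T - T0) = 5219 / 1026 = 5.087
  log(eta) = -2.43 + 5.087 = 2.657

2.657


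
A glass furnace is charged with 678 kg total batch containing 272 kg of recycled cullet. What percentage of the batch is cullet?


Cullet ratio = (cullet mass / total batch mass) * 100
  Ratio = 272 / 678 * 100 = 40.12%

40.12%


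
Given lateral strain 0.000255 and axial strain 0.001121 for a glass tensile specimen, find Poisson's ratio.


Poisson's ratio: nu = lateral strain / axial strain
  nu = 0.000255 / 0.001121 = 0.2275

0.2275


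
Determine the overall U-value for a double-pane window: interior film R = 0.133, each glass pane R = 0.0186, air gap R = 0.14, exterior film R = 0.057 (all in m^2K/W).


Total thermal resistance (series):
  R_total = R_in + R_glass + R_air + R_glass + R_out
  R_total = 0.133 + 0.0186 + 0.14 + 0.0186 + 0.057 = 0.3672 m^2K/W
U-value = 1 / R_total = 1 / 0.3672 = 2.723 W/m^2K

2.723 W/m^2K


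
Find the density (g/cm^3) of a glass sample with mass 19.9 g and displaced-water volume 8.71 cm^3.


Use the definition of density:
  rho = mass / volume
  rho = 19.9 / 8.71 = 2.285 g/cm^3

2.285 g/cm^3


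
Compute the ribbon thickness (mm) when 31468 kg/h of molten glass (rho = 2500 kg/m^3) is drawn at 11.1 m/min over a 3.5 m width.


Ribbon cross-section from mass balance:
  Volume rate = throughput / density = 31468 / 2500 = 12.5872 m^3/h
  thickness = volume rate / (speed * 60 * width), i.e.
  thickness = throughput / (60 * speed * width * density) * 1000
  thickness = 31468 / (60 * 11.1 * 3.5 * 2500) * 1000 = 5.4 mm

5.4 mm


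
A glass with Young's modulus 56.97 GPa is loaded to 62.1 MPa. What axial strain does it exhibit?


Rearrange E = sigma / epsilon:
  epsilon = sigma / E
  E (MPa) = 56.97 * 1000 = 56970
  epsilon = 62.1 / 56970 = 0.00109

0.00109


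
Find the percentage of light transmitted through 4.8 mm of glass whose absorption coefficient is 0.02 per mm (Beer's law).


Beer-Lambert law: T = exp(-alpha * thickness)
  exponent = -0.02 * 4.8 = -0.096
  T = exp(-0.096) = 0.9085
  Percentage = 0.9085 * 100 = 90.85%

90.85%


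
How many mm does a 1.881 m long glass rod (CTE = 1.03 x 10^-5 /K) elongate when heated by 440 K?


Thermal expansion formula: dL = alpha * L0 * dT
  dL = (1.03 x 10^-5) * 1.881 * 440 = 0.00852469 m
Convert to mm: 0.00852469 * 1000 = 8.5247 mm

8.5247 mm


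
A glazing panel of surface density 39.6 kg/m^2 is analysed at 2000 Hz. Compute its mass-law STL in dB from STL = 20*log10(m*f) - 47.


Mass law: STL = 20 * log10(m * f) - 47
  m * f = 39.6 * 2000 = 79200
  log10(79200) = 4.89873
  STL = 20 * 4.89873 - 47 = 97.9746 - 47 = 51.0 dB

51.0 dB
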